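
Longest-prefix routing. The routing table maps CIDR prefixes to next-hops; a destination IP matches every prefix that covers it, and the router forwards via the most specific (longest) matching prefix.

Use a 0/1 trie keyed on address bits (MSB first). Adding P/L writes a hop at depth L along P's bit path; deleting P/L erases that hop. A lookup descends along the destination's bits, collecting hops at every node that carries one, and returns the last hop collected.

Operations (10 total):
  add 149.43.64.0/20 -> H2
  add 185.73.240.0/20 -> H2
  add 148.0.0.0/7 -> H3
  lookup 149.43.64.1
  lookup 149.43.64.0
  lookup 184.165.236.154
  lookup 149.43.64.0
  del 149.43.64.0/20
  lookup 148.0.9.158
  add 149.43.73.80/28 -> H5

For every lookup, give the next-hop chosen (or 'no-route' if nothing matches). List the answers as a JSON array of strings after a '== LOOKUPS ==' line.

Trace:
  + 149.43.64.0/20 (H2) depth=20
  + 185.73.240.0/20 (H2) depth=20
  + 148.0.0.0/7 (H3) depth=7
  Q 149.43.64.1: descend 10010101001010110100 ; hops seen [H3,H2] ; pick H2
  Q 149.43.64.0: descend 10010101001010110100 ; hops seen [H3,H2] ; pick H2
  Q 184.165.236.154: descend 1011100 ; hops seen [∅] ; pick no-route
  Q 149.43.64.0: descend 10010101001010110100 ; hops seen [H3,H2] ; pick H2
  del 149.43.64.0/20 (clear depth 20)
  Q 148.0.9.158: descend 1001010 ; hops seen [H3] ; pick H3
  + 149.43.73.80/28 (H5) depth=28

== LOOKUPS ==
["H2","H2","no-route","H2","H3"]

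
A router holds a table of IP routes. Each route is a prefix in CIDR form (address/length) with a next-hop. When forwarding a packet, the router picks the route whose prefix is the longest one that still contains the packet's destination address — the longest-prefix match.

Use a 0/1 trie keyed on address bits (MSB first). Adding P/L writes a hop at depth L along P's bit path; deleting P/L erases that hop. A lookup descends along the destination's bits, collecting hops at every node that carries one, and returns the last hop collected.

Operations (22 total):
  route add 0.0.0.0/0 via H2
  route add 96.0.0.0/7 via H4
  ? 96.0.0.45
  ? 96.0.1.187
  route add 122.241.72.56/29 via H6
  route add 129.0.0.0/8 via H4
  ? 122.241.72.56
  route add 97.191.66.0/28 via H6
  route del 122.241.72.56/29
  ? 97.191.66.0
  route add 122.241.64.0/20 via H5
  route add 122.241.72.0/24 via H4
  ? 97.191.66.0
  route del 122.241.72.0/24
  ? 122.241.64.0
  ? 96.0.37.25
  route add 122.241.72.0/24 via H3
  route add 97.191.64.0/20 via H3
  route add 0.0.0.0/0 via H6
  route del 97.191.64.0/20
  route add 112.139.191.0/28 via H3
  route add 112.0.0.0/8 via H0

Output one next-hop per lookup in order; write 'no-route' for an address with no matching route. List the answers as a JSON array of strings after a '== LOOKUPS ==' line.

Process each operation:
  + 0.0.0.0/0 (H2) depth=0
  + 96.0.0.0/7 (H4) depth=7
  lookup 96.0.0.45: bits 0110000 walk d0:H2→d1:-→d2:-→d3:-→d4:-→d5:-→d6:-→d7:H4 -> H4
  lookup 96.0.1.187: bits 0110000 walk d0:H2→d1:-→d2:-→d3:-→d4:-→d5:-→d6:-→d7:H4 -> H4
  + 122.241.72.56/29 (H6) depth=29
  + 129.0.0.0/8 (H4) depth=8
  lookup 122.241.72.56: bits 01111010111100010100100000111 walk d0:H2→d1:-→d2:-→d3:-→d4:-→d5:-→d6:-→d7:-→d8:-→d9:-→d10:-→d11:-→d12:-→d13:-→d14:-→d15:-→d16:-→d17:-→d18:-→d19:-→d20:-→d21:-→d22:-→d23:-→d24:-→d25:-→d26:-→d27:-→d28:-→d29:H6 -> H6
  + 97.191.66.0/28 (H6) depth=28
  - 122.241.72.56/29 clear@29
  lookup 97.191.66.0: bits 0110000110111111010000100000 walk d0:H2→d1:-→d2:-→d3:-→d4:-→d5:-→d6:-→d7:H4→d8:-→d9:-→d10:-→d11:-→d12:-→d13:-→d14:-→d15:-→d16:-→d17:-→d18:-→d19:-→d20:-→d21:-→d22:-→d23:-→d24:-→d25:-→d26:-→d27:-→d28:H6 -> H6
  + 122.241.64.0/20 (H5) depth=20
  + 122.241.72.0/24 (H4) depth=24
  lookup 97.191.66.0: bits 0110000110111111010000100000 walk d0:H2→d1:-→d2:-→d3:-→d4:-→d5:-→d6:-→d7:H4→d8:-→d9:-→d10:-→d11:-→d12:-→d13:-→d14:-→d15:-→d16:-→d17:-→d18:-→d19:-→d20:-→d21:-→d22:-→d23:-→d24:-→d25:-→d26:-→d27:-→d28:H6 -> H6
  - 122.241.72.0/24 clear@24
  lookup 122.241.64.0: bits 01111010111100010100 walk d0:H2→d1:-→d2:-→d3:-→d4:-→d5:-→d6:-→d7:-→d8:-→d9:-→d10:-→d11:-→d12:-→d13:-→d14:-→d15:-→d16:-→d17:-→d18:-→d19:-→d20:H5 -> H5
  lookup 96.0.37.25: bits 0110000 walk d0:H2→d1:-→d2:-→d3:-→d4:-→d5:-→d6:-→d7:H4 -> H4
  + 122.241.72.0/24 (H3) depth=24
  + 97.191.64.0/20 (H3) depth=20
  + 0.0.0.0/0 (H6) depth=0
  - 97.191.64.0/20 clear@20
  + 112.139.191.0/28 (H3) depth=28
  + 112.0.0.0/8 (H0) depth=8

== LOOKUPS ==
["H4","H4","H6","H6","H6","H5","H4"]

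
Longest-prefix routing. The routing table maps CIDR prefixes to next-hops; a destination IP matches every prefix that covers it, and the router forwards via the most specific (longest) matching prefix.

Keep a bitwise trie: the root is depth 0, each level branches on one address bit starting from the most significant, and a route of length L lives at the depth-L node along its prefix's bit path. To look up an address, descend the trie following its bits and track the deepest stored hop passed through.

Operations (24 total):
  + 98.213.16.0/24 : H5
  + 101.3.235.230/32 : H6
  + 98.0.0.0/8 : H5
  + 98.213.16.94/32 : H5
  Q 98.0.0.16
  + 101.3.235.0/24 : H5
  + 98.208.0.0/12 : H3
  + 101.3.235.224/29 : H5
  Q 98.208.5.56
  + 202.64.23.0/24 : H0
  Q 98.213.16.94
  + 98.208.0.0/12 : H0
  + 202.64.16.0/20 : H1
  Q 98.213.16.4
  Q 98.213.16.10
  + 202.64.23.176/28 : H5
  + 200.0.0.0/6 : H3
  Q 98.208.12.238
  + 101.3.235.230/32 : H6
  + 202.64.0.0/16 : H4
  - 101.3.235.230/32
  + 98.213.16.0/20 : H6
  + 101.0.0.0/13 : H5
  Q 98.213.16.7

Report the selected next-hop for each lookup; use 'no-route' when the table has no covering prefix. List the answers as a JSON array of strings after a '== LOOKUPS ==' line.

Apply in order:
  add 98.213.16.0/24 -> H5 at depth 24
  add 101.3.235.230/32 -> H6 at depth 32
  add 98.0.0.0/8 -> H5 at depth 8
  add 98.213.16.94/32 -> H5 at depth 32
  lookup 98.0.0.16: bits 01100010 walk d0:-→d1:-→d2:-→d3:-→d4:-→d5:-→d6:-→d7:-→d8:H5 -> H5
  add 101.3.235.0/24 -> H5 at depth 24
  add 98.208.0.0/12 -> H3 at depth 12
  add 101.3.235.224/29 -> H5 at depth 29
  lookup 98.208.5.56: bits 0110001011010 walk d0:-→d1:-→d2:-→d3:-→d4:-→d5:-→d6:-→d7:-→d8:H5→d9:-→d10:-→d11:-→d12:H3→d13:- -> H3
  add 202.64.23.0/24 -> H0 at depth 24
  lookup 98.213.16.94: bits 01100010110101010001000001011110 walk d0:-→d1:-→d2:-→d3:-→d4:-→d5:-→d6:-→d7:-→d8:H5→d9:-→d10:-→d11:-→d12:H3→d13:-→d14:-→d15:-→d16:-→d17:-→d18:-→d19:-→d20:-→d21:-→d22:-→d23:-→d24:H5→d25:-→d26:-→d27:-→d28:-→d29:-→d30:-→d31:-→d32:H5 -> H5
  add 98.208.0.0/12 -> H0 at depth 12
  add 202.64.16.0/20 -> H1 at depth 20
  lookup 98.213.16.4: bits 0110001011010101000100000 walk d0:-→d1:-→d2:-→d3:-→d4:-→d5:-→d6:-→d7:-→d8:H5→d9:-→d10:-→d11:-→d12:H0→d13:-→d14:-→d15:-→d16:-→d17:-→d18:-→d19:-→d20:-→d21:-→d22:-→d23:-→d24:H5→d25:- -> H5
  lookup 98.213.16.10: bits 0110001011010101000100000 walk d0:-→d1:-→d2:-→d3:-→d4:-→d5:-→d6:-→d7:-→d8:H5→d9:-→d10:-→d11:-→d12:H0→d13:-→d14:-→d15:-→d16:-→d17:-→d18:-→d19:-→d20:-→d21:-→d22:-→d23:-→d24:H5→d25:- -> H5
  add 202.64.23.176/28 -> H5 at depth 28
  add 200.0.0.0/6 -> H3 at depth 6
  lookup 98.208.12.238: bits 0110001011010 walk d0:-→d1:-→d2:-→d3:-→d4:-→d5:-→d6:-→d7:-→d8:H5→d9:-→d10:-→d11:-→d12:H0→d13:- -> H0
  add 101.3.235.230/32 -> H6 at depth 32
  add 202.64.0.0/16 -> H4 at depth 16
  del 101.3.235.230/32 (clear depth 32)
  add 98.213.16.0/20 -> H6 at depth 20
  add 101.0.0.0/13 -> H5 at depth 13
  lookup 98.213.16.7: bits 0110001011010101000100000 walk d0:-→d1:-→d2:-→d3:-→d4:-→d5:-→d6:-→d7:-→d8:H5→d9:-→d10:-→d11:-→d12:H0→d13:-→d14:-→d15:-→d16:-→d17:-→d18:-→d19:-→d20:H6→d21:-→d22:-→d23:-→d24:H5→d25:- -> H5

== LOOKUPS ==
["H5","H3","H5","H5","H5","H0","H5"]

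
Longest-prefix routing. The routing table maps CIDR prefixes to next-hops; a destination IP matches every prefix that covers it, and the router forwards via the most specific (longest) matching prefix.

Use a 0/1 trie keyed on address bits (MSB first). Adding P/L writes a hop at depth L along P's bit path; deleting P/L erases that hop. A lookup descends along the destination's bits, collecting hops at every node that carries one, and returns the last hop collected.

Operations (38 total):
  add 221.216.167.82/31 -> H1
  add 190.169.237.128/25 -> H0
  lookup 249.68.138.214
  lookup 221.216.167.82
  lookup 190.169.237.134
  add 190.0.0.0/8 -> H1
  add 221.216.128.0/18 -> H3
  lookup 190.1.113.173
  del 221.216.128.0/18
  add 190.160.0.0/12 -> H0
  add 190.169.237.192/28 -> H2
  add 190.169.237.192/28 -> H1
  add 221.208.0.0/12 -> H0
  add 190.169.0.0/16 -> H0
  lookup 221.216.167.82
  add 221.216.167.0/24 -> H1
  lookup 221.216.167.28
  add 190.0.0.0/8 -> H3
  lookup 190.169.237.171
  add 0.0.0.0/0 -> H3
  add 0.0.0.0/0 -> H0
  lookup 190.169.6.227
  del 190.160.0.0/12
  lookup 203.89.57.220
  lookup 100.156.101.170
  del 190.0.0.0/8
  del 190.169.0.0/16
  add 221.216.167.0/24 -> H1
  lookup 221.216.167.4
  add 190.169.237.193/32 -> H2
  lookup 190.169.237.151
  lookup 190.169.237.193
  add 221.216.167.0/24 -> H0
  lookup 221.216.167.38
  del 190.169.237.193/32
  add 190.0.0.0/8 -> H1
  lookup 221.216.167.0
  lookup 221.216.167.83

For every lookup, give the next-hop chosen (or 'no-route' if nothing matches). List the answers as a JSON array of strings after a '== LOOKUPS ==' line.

Apply in order:
  + 221.216.167.82/31 (H1) depth=31
  + 190.169.237.128/25 (H0) depth=25
  Q 249.68.138.214: descend 11 ; hops seen [∅] ; pick no-route
  Q 221.216.167.82: descend 1101110111011000101001110101001 ; hops seen [H1] ; pick H1
  Q 190.169.237.134: descend 1011111010101001111011011 ; hops seen [H0] ; pick H0
  + 190.0.0.0/8 (H1) depth=8
  + 221.216.128.0/18 (H3) depth=18
  Q 190.1.113.173: descend 10111110 ; hops seen [H1] ; pick H1
  - 221.216.128.0/18 clear@18
  + 190.160.0.0/12 (H0) depth=12
  + 190.169.237.192/28 (H2) depth=28
  + 190.169.237.192/28 (H1) depth=28
  + 221.208.0.0/12 (H0) depth=12
  + 190.169.0.0/16 (H0) depth=16
  Q 221.216.167.82: descend 1101110111011000101001110101001 ; hops seen [H0,H1] ; pick H1
  + 221.216.167.0/24 (H1) depth=24
  Q 221.216.167.28: descend 1101110111011000101001110 ; hops seen [H0,H1] ; pick H1
  + 190.0.0.0/8 (H3) depth=8
  Q 190.169.237.171: descend 1011111010101001111011011 ; hops seen [H3,H0,H0,H0] ; pick H0
  + 0.0.0.0/0 (H3) depth=0
  + 0.0.0.0/0 (H0) depth=0
  Q 190.169.6.227: descend 1011111010101001 ; hops seen [H0,H3,H0,H0] ; pick H0
  - 190.160.0.0/12 clear@12
  Q 203.89.57.220: descend 110 ; hops seen [H0] ; pick H0
  Q 100.156.101.170: descend ε ; hops seen [H0] ; pick H0
  - 190.0.0.0/8 clear@8
  - 190.169.0.0/16 clear@16
  + 221.216.167.0/24 (H1) depth=24
  Q 221.216.167.4: descend 1101110111011000101001110 ; hops seen [H0,H0,H1] ; pick H1
  + 190.169.237.193/32 (H2) depth=32
  Q 190.169.237.151: descend 1011111010101001111011011 ; hops seen [H0,H0] ; pick H0
  Q 190.169.237.193: descend 10111110101010011110110111000001 ; hops seen [H0,H0,H1,H2] ; pick H2
  + 221.216.167.0/24 (H0) depth=24
  Q 221.216.167.38: descend 1101110111011000101001110 ; hops seen [H0,H0,H0] ; pick H0
  - 190.169.237.193/32 clear@32
  + 190.0.0.0/8 (H1) depth=8
  Q 221.216.167.0: descend 1101110111011000101001110 ; hops seen [H0,H0,H0] ; pick H0
  Q 221.216.167.83: descend 1101110111011000101001110101001 ; hops seen [H0,H0,H0,H1] ; pick H1

== LOOKUPS ==
["no-route","H1","H0","H1","H1","H1","H0","H0","H0","H0","H1","H0","H2","H0","H0","H1"]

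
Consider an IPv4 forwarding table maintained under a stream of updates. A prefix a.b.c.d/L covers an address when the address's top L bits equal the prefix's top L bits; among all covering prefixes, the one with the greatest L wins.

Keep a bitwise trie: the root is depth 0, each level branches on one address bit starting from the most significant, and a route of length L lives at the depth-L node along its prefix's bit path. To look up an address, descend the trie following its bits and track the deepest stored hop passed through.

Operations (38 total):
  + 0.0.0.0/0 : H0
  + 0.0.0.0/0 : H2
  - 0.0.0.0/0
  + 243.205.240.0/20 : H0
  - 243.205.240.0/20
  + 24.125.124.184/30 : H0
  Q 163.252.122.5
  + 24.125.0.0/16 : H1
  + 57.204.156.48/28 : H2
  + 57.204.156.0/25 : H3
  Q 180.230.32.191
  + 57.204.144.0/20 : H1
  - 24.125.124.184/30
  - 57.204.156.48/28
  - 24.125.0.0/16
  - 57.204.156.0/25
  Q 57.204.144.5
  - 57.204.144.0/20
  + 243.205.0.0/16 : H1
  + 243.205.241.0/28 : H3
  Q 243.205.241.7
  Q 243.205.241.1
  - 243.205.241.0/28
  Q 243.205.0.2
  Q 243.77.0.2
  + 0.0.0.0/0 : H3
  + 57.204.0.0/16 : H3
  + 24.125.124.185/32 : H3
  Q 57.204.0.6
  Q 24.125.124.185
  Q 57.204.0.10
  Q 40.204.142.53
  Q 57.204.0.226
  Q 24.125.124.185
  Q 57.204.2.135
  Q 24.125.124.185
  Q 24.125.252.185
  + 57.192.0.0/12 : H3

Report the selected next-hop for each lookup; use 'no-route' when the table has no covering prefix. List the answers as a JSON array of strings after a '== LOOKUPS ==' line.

Process each operation:
  add 0.0.0.0/0 -> H0 at depth 0
  add 0.0.0.0/0 -> H2 at depth 0
  - 0.0.0.0/0 clear@0
  add 243.205.240.0/20 -> H0 at depth 20
  - 243.205.240.0/20 clear@20
  add 24.125.124.184/30 -> H0 at depth 30
  lookup 163.252.122.5: bits 1 walk d0:-→d1:- -> no-route
  add 24.125.0.0/16 -> H1 at depth 16
  add 57.204.156.48/28 -> H2 at depth 28
  add 57.204.156.0/25 -> H3 at depth 25
  lookup 180.230.32.191: bits 1 walk d0:-→d1:- -> no-route
  add 57.204.144.0/20 -> H1 at depth 20
  - 24.125.124.184/30 clear@30
  - 57.204.156.48/28 clear@28
  - 24.125.0.0/16 clear@16
  - 57.204.156.0/25 clear@25
  lookup 57.204.144.5: bits 00111001110011001001 walk d0:-→d1:-→d2:-→d3:-→d4:-→d5:-→d6:-→d7:-→d8:-→d9:-→d10:-→d11:-→d12:-→d13:-→d14:-→d15:-→d16:-→d17:-→d18:-→d19:-→d20:H1 -> H1
  - 57.204.144.0/20 clear@20
  add 243.205.0.0/16 -> H1 at depth 16
  add 243.205.241.0/28 -> H3 at depth 28
  lookup 243.205.241.7: bits 1111001111001101111100010000 walk d0:-→d1:-→d2:-→d3:-→d4:-→d5:-→d6:-→d7:-→d8:-→d9:-→d10:-→d11:-→d12:-→d13:-→d14:-→d15:-→d16:H1→d17:-→d18:-→d19:-→d20:-→d21:-→d22:-→d23:-→d24:-→d25:-→d26:-→d27:-→d28:H3 -> H3
  lookup 243.205.241.1: bits 1111001111001101111100010000 walk d0:-→d1:-→d2:-→d3:-→d4:-→d5:-→d6:-→d7:-→d8:-→d9:-→d10:-→d11:-→d12:-→d13:-→d14:-→d15:-→d16:H1→d17:-→d18:-→d19:-→d20:-→d21:-→d22:-→d23:-→d24:-→d25:-→d26:-→d27:-→d28:H3 -> H3
  - 243.205.241.0/28 clear@28
  lookup 243.205.0.2: bits 1111001111001101 walk d0:-→d1:-→d2:-→d3:-→d4:-→d5:-→d6:-→d7:-→d8:-→d9:-→d10:-→d11:-→d12:-→d13:-→d14:-→d15:-→d16:H1 -> H1
  lookup 243.77.0.2: bits 11110011 walk d0:-→d1:-→d2:-→d3:-→d4:-→d5:-→d6:-→d7:-→d8:- -> no-route
  add 0.0.0.0/0 -> H3 at depth 0
  add 57.204.0.0/16 -> H3 at depth 16
  add 24.125.124.185/32 -> H3 at depth 32
  lookup 57.204.0.6: bits 0011100111001100 walk d0:H3→d1:-→d2:-→d3:-→d4:-→d5:-→d6:-→d7:-→d8:-→d9:-→d10:-→d11:-→d12:-→d13:-→d14:-→d15:-→d16:H3 -> H3
  lookup 24.125.124.185: bits 00011000011111010111110010111001 walk d0:H3→d1:-→d2:-→d3:-→d4:-→d5:-→d6:-→d7:-→d8:-→d9:-→d10:-→d11:-→d12:-→d13:-→d14:-→d15:-→d16:-→d17:-→d18:-→d19:-→d20:-→d21:-→d22:-→d23:-→d24:-→d25:-→d26:-→d27:-→d28:-→d29:-→d30:-→d31:-→d32:H3 -> H3
  lookup 57.204.0.10: bits 0011100111001100 walk d0:H3→d1:-→d2:-→d3:-→d4:-→d5:-→d6:-→d7:-→d8:-→d9:-→d10:-→d11:-→d12:-→d13:-→d14:-→d15:-→d16:H3 -> H3
  lookup 40.204.142.53: bits 001 walk d0:H3→d1:-→d2:-→d3:- -> H3
  lookup 57.204.0.226: bits 0011100111001100 walk d0:H3→d1:-→d2:-→d3:-→d4:-→d5:-→d6:-→d7:-→d8:-→d9:-→d10:-→d11:-→d12:-→d13:-→d14:-→d15:-→d16:H3 -> H3
  lookup 24.125.124.185: bits 00011000011111010111110010111001 walk d0:H3→d1:-→d2:-→d3:-→d4:-→d5:-→d6:-→d7:-→d8:-→d9:-→d10:-→d11:-→d12:-→d13:-→d14:-→d15:-→d16:-→d17:-→d18:-→d19:-→d20:-→d21:-→d22:-→d23:-→d24:-→d25:-→d26:-→d27:-→d28:-→d29:-→d30:-→d31:-→d32:H3 -> H3
  lookup 57.204.2.135: bits 0011100111001100 walk d0:H3→d1:-→d2:-→d3:-→d4:-→d5:-→d6:-→d7:-→d8:-→d9:-→d10:-→d11:-→d12:-→d13:-→d14:-→d15:-→d16:H3 -> H3
  lookup 24.125.124.185: bits 00011000011111010111110010111001 walk d0:H3→d1:-→d2:-→d3:-→d4:-→d5:-→d6:-→d7:-→d8:-→d9:-→d10:-→d11:-→d12:-→d13:-→d14:-→d15:-→d16:-→d17:-→d18:-→d19:-→d20:-→d21:-→d22:-→d23:-→d24:-→d25:-→d26:-→d27:-→d28:-→d29:-→d30:-→d31:-→d32:H3 -> H3
  lookup 24.125.252.185: bits 0001100001111101 walk d0:H3→d1:-→d2:-→d3:-→d4:-→d5:-→d6:-→d7:-→d8:-→d9:-→d10:-→d11:-→d12:-→d13:-→d14:-→d15:-→d16:- -> H3
  add 57.192.0.0/12 -> H3 at depth 12

== LOOKUPS ==
["no-route","no-route","H1","H3","H3","H1","no-route","H3","H3","H3","H3","H3","H3","H3","H3","H3"]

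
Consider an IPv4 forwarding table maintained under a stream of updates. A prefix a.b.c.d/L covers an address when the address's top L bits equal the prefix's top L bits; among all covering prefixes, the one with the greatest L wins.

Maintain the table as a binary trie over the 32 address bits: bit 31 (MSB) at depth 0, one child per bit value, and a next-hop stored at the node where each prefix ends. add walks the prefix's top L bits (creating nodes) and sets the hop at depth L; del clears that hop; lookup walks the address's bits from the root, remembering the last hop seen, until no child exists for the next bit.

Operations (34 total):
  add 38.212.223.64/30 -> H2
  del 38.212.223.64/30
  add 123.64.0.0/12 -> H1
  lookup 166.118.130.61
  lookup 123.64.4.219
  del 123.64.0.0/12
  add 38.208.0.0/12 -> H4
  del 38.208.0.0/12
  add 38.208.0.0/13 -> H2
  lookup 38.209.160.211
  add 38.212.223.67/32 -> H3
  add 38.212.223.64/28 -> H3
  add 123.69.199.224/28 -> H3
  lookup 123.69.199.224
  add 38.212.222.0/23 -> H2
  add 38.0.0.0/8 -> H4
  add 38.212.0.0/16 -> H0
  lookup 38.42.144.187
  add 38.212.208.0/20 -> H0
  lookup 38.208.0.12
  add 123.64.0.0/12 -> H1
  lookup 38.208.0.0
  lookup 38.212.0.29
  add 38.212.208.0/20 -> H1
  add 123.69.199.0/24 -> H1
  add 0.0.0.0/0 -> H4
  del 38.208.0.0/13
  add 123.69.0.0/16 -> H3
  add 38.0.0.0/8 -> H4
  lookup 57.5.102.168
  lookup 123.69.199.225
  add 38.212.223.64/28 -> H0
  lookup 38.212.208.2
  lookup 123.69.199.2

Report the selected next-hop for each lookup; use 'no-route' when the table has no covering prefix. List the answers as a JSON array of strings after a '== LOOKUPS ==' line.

Trace:
  + 38.212.223.64/30 (H2) depth=30
  - 38.212.223.64/30 clear@30
  + 123.64.0.0/12 (H1) depth=12
  lookup 166.118.130.61: bits ε walk d0:- -> no-route
  lookup 123.64.4.219: bits 011110110100 walk d0:-→d1:-→d2:-→d3:-→d4:-→d5:-→d6:-→d7:-→d8:-→d9:-→d10:-→d11:-→d12:H1 -> H1
  - 123.64.0.0/12 clear@12
  + 38.208.0.0/12 (H4) depth=12
  - 38.208.0.0/12 clear@12
  + 38.208.0.0/13 (H2) depth=13
  lookup 38.209.160.211: bits 0010011011010 walk d0:-→d1:-→d2:-→d3:-→d4:-→d5:-→d6:-→d7:-→d8:-→d9:-→d10:-→d11:-→d12:-→d13:H2 -> H2
  + 38.212.223.67/32 (H3) depth=32
  + 38.212.223.64/28 (H3) depth=28
  + 123.69.199.224/28 (H3) depth=28
  lookup 123.69.199.224: bits 0111101101000101110001111110 walk d0:-→d1:-→d2:-→d3:-→d4:-→d5:-→d6:-→d7:-→d8:-→d9:-→d10:-→d11:-→d12:-→d13:-→d14:-→d15:-→d16:-→d17:-→d18:-→d19:-→d20:-→d21:-→d22:-→d23:-→d24:-→d25:-→d26:-→d27:-→d28:H3 -> H3
  + 38.212.222.0/23 (H2) depth=23
  + 38.0.0.0/8 (H4) depth=8
  + 38.212.0.0/16 (H0) depth=16
  lookup 38.42.144.187: bits 00100110 walk d0:-→d1:-→d2:-→d3:-→d4:-→d5:-→d6:-→d7:-→d8:H4 -> H4
  + 38.212.208.0/20 (H0) depth=20
  lookup 38.208.0.12: bits 0010011011010 walk d0:-→d1:-→d2:-→d3:-→d4:-→d5:-→d6:-→d7:-→d8:H4→d9:-→d10:-→d11:-→d12:-→d13:H2 -> H2
  + 123.64.0.0/12 (H1) depth=12
  lookup 38.208.0.0: bits 0010011011010 walk d0:-→d1:-→d2:-→d3:-→d4:-→d5:-→d6:-→d7:-→d8:H4→d9:-→d10:-→d11:-→d12:-→d13:H2 -> H2
  lookup 38.212.0.29: bits 0010011011010100 walk d0:-→d1:-→d2:-→d3:-→d4:-→d5:-→d6:-→d7:-→d8:H4→d9:-→d10:-→d11:-→d12:-→d13:H2→d14:-→d15:-→d16:H0 -> H0
  + 38.212.208.0/20 (H1) depth=20
  + 123.69.199.0/24 (H1) depth=24
  + 0.0.0.0/0 (H4) depth=0
  - 38.208.0.0/13 clear@13
  + 123.69.0.0/16 (H3) depth=16
  + 38.0.0.0/8 (H4) depth=8
  lookup 57.5.102.168: bits 001 walk d0:H4→d1:-→d2:-→d3:- -> H4
  lookup 123.69.199.225: bits 0111101101000101110001111110 walk d0:H4→d1:-→d2:-→d3:-→d4:-→d5:-→d6:-→d7:-→d8:-→d9:-→d10:-→d11:-→d12:H1→d13:-→d14:-→d15:-→d16:H3→d17:-→d18:-→d19:-→d20:-→d21:-→d22:-→d23:-→d24:H1→d25:-→d26:-→d27:-→d28:H3 -> H3
  + 38.212.223.64/28 (H0) depth=28
  lookup 38.212.208.2: bits 00100110110101001101 walk d0:H4→d1:-→d2:-→d3:-→d4:-→d5:-→d6:-→d7:-→d8:H4→d9:-→d10:-→d11:-→d12:-→d13:-→d14:-→d15:-→d16:H0→d17:-→d18:-→d19:-→d20:H1 -> H1
  lookup 123.69.199.2: bits 011110110100010111000111 walk d0:H4→d1:-→d2:-→d3:-→d4:-→d5:-→d6:-→d7:-→d8:-→d9:-→d10:-→d11:-→d12:H1→d13:-→d14:-→d15:-→d16:H3→d17:-→d18:-→d19:-→d20:-→d21:-→d22:-→d23:-→d24:H1 -> H1

== LOOKUPS ==
["no-route","H1","H2","H3","H4","H2","H2","H0","H4","H3","H1","H1"]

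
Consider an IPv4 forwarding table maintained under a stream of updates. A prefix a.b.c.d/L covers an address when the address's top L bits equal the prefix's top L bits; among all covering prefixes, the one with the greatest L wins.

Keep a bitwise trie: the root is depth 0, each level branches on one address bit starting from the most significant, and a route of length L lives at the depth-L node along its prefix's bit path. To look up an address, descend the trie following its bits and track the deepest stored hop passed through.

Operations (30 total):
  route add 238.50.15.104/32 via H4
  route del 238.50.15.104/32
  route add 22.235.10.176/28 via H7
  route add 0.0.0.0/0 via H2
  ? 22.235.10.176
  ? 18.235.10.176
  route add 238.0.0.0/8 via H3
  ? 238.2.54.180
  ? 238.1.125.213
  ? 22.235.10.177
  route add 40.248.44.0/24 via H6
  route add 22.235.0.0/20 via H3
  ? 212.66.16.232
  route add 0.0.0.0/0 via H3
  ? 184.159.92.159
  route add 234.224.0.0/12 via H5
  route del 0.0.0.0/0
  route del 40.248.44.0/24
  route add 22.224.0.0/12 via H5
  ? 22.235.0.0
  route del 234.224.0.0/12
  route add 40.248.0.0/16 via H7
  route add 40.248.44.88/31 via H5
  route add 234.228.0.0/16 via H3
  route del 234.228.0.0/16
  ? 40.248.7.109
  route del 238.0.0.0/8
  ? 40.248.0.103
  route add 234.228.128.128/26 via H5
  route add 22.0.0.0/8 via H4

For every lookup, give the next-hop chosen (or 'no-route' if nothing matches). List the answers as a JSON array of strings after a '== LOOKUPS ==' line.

Process each operation:
  add 238.50.15.104/32 -> H4 at depth 32
  del 238.50.15.104/32 (clear depth 32)
  add 22.235.10.176/28 -> H7 at depth 28
  add 0.0.0.0/0 -> H2 at depth 0
  Q 22.235.10.176: descend 0001011011101011000010101011 ; hops seen [H2,H7] ; pick H7
  Q 18.235.10.176: descend 00010 ; hops seen [H2] ; pick H2
  add 238.0.0.0/8 -> H3 at depth 8
  Q 238.2.54.180: descend 1110111000 ; hops seen [H2,H3] ; pick H3
  Q 238.1.125.213: descend 1110111000 ; hops seen [H2,H3] ; pick H3
  Q 22.235.10.177: descend 0001011011101011000010101011 ; hops seen [H2,H7] ; pick H7
  add 40.248.44.0/24 -> H6 at depth 24
  add 22.235.0.0/20 -> H3 at depth 20
  Q 212.66.16.232: descend 11 ; hops seen [H2] ; pick H2
  add 0.0.0.0/0 -> H3 at depth 0
  Q 184.159.92.159: descend 1 ; hops seen [H3] ; pick H3
  add 234.224.0.0/12 -> H5 at depth 12
  del 0.0.0.0/0 (clear depth 0)
  del 40.248.44.0/24 (clear depth 24)
  add 22.224.0.0/12 -> H5 at depth 12
  Q 22.235.0.0: descend 00010110111010110000 ; hops seen [H5,H3] ; pick H3
  del 234.224.0.0/12 (clear depth 12)
  add 40.248.0.0/16 -> H7 at depth 16
  add 40.248.44.88/31 -> H5 at depth 31
  add 234.228.0.0/16 -> H3 at depth 16
  del 234.228.0.0/16 (clear depth 16)
  Q 40.248.7.109: descend 001010001111100000 ; hops seen [H7] ; pick H7
  del 238.0.0.0/8 (clear depth 8)
  Q 40.248.0.103: descend 001010001111100000 ; hops seen [H7] ; pick H7
  add 234.228.128.128/26 -> H5 at depth 26
  add 22.0.0.0/8 -> H4 at depth 8

== LOOKUPS ==
["H7","H2","H3","H3","H7","H2","H3","H3","H7","H7"]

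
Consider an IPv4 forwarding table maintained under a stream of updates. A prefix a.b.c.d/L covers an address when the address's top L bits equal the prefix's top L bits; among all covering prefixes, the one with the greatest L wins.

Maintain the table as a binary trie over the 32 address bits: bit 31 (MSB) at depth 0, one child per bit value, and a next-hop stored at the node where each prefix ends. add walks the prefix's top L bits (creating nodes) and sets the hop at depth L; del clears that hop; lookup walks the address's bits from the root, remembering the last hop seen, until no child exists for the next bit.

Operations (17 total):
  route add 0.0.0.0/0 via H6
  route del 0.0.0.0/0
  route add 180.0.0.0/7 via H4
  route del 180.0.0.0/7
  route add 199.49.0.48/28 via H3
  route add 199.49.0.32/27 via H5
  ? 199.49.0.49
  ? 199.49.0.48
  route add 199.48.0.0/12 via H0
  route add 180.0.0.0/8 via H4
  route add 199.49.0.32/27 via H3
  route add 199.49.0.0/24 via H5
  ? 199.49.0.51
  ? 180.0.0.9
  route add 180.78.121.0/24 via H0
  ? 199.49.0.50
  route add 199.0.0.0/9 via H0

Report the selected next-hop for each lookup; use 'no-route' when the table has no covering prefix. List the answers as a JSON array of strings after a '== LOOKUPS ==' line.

Process each operation:
  + 0.0.0.0/0 (H6) depth=0
  del 0.0.0.0/0 (clear depth 0)
  + 180.0.0.0/7 (H4) depth=7
  del 180.0.0.0/7 (clear depth 7)
  + 199.49.0.48/28 (H3) depth=28
  + 199.49.0.32/27 (H5) depth=27
  Q 199.49.0.49: descend 1100011100110001000000000011 ; hops seen [H5,H3] ; pick H3
  Q 199.49.0.48: descend 1100011100110001000000000011 ; hops seen [H5,H3] ; pick H3
  + 199.48.0.0/12 (H0) depth=12
  + 180.0.0.0/8 (H4) depth=8
  + 199.49.0.32/27 (H3) depth=27
  + 199.49.0.0/24 (H5) depth=24
  Q 199.49.0.51: descend 1100011100110001000000000011 ; hops seen [H0,H5,H3,H3] ; pick H3
  Q 180.0.0.9: descend 10110100 ; hops seen [H4] ; pick H4
  + 180.78.121.0/24 (H0) depth=24
  Q 199.49.0.50: descend 1100011100110001000000000011 ; hops seen [H0,H5,H3,H3] ; pick H3
  + 199.0.0.0/9 (H0) depth=9

== LOOKUPS ==
["H3","H3","H3","H4","H3"]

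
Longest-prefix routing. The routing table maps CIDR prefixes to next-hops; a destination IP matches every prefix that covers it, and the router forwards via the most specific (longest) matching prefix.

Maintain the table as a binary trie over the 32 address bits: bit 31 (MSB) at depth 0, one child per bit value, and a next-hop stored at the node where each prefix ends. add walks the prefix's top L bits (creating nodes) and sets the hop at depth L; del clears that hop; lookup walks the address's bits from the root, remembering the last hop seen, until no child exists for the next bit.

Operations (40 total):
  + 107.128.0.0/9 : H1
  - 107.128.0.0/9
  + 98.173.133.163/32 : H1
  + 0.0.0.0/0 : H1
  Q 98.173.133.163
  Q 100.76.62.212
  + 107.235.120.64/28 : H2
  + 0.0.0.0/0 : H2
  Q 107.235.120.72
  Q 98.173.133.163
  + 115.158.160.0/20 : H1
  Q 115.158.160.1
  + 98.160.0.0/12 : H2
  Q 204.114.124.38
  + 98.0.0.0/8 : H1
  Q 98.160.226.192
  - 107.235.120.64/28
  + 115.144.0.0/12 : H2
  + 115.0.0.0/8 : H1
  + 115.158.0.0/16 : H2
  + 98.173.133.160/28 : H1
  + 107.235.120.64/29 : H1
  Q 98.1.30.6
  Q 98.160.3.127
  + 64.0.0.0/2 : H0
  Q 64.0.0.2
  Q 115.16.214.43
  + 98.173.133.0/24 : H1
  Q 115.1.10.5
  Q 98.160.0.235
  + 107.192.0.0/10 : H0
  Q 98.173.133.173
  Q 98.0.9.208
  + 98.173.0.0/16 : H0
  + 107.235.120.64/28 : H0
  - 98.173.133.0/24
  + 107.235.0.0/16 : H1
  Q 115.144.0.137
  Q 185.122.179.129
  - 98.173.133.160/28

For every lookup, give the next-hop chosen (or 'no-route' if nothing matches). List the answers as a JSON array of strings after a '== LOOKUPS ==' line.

Process each operation:
  + 107.128.0.0/9 (H1) depth=9
  del 107.128.0.0/9 (clear depth 9)
  + 98.173.133.163/32 (H1) depth=32
  + 0.0.0.0/0 (H1) depth=0
  lookup 98.173.133.163: bits 01100010101011011000010110100011 walk d0:H1→d1:-→d2:-→d3:-→d4:-→d5:-→d6:-→d7:-→d8:-→d9:-→d10:-→d11:-→d12:-→d13:-→d14:-→d15:-→d16:-→d17:-→d18:-→d19:-→d20:-→d21:-→d22:-→d23:-→d24:-→d25:-→d26:-→d27:-→d28:-→d29:-→d30:-→d31:-→d32:H1 -> H1
  lookup 100.76.62.212: bits 01100 walk d0:H1→d1:-→d2:-→d3:-→d4:-→d5:- -> H1
  + 107.235.120.64/28 (H2) depth=28
  + 0.0.0.0/0 (H2) depth=0
  lookup 107.235.120.72: bits 0110101111101011011110000100 walk d0:H2→d1:-→d2:-→d3:-→d4:-→d5:-→d6:-→d7:-→d8:-→d9:-→d10:-→d11:-→d12:-→d13:-→d14:-→d15:-→d16:-→d17:-→d18:-→d19:-→d20:-→d21:-→d22:-→d23:-→d24:-→d25:-→d26:-→d27:-→d28:H2 -> H2
  lookup 98.173.133.163: bits 01100010101011011000010110100011 walk d0:H2→d1:-→d2:-→d3:-→d4:-→d5:-→d6:-→d7:-→d8:-→d9:-→d10:-→d11:-→d12:-→d13:-→d14:-→d15:-→d16:-→d17:-→d18:-→d19:-→d20:-→d21:-→d22:-→d23:-→d24:-→d25:-→d26:-→d27:-→d28:-→d29:-→d30:-→d31:-→d32:H1 -> H1
  + 115.158.160.0/20 (H1) depth=20
  lookup 115.158.160.1: bits 01110011100111101010 walk d0:H2→d1:-→d2:-→d3:-→d4:-→d5:-→d6:-→d7:-→d8:-→d9:-→d10:-→d11:-→d12:-→d13:-→d14:-→d15:-→d16:-→d17:-→d18:-→d19:-→d20:H1 -> H1
  + 98.160.0.0/12 (H2) depth=12
  lookup 204.114.124.38: bits ε walk d0:H2 -> H2
  + 98.0.0.0/8 (H1) depth=8
  lookup 98.160.226.192: bits 011000101010 walk d0:H2→d1:-→d2:-→d3:-→d4:-→d5:-→d6:-→d7:-→d8:H1→d9:-→d10:-→d11:-→d12:H2 -> H2
  del 107.235.120.64/28 (clear depth 28)
  + 115.144.0.0/12 (H2) depth=12
  + 115.0.0.0/8 (H1) depth=8
  + 115.158.0.0/16 (H2) depth=16
  + 98.173.133.160/28 (H1) depth=28
  + 107.235.120.64/29 (H1) depth=29
  lookup 98.1.30.6: bits 01100010 walk d0:H2→d1:-→d2:-→d3:-→d4:-→d5:-→d6:-→d7:-→d8:H1 -> H1
  lookup 98.160.3.127: bits 011000101010 walk d0:H2→d1:-→d2:-→d3:-→d4:-→d5:-→d6:-→d7:-→d8:H1→d9:-→d10:-→d11:-→d12:H2 -> H2
  + 64.0.0.0/2 (H0) depth=2
  lookup 64.0.0.2: bits 01 walk d0:H2→d1:-→d2:H0 -> H0
  lookup 115.16.214.43: bits 01110011 walk d0:H2→d1:-→d2:H0→d3:-→d4:-→d5:-→d6:-→d7:-→d8:H1 -> H1
  + 98.173.133.0/24 (H1) depth=24
  lookup 115.1.10.5: bits 01110011 walk d0:H2→d1:-→d2:H0→d3:-→d4:-→d5:-→d6:-→d7:-→d8:H1 -> H1
  lookup 98.160.0.235: bits 011000101010 walk d0:H2→d1:-→d2:H0→d3:-→d4:-→d5:-→d6:-→d7:-→d8:H1→d9:-→d10:-→d11:-→d12:H2 -> H2
  + 107.192.0.0/10 (H0) depth=10
  lookup 98.173.133.173: bits 0110001010101101100001011010 walk d0:H2→d1:-→d2:H0→d3:-→d4:-→d5:-→d6:-→d7:-→d8:H1→d9:-→d10:-→d11:-→d12:H2→d13:-→d14:-→d15:-→d16:-→d17:-→d18:-→d19:-→d20:-→d21:-→d22:-→d23:-→d24:H1→d25:-→d26:-→d27:-→d28:H1 -> H1
  lookup 98.0.9.208: bits 01100010 walk d0:H2→d1:-→d2:H0→d3:-→d4:-→d5:-→d6:-→d7:-→d8:H1 -> H1
  + 98.173.0.0/16 (H0) depth=16
  + 107.235.120.64/28 (H0) depth=28
  del 98.173.133.0/24 (clear depth 24)
  + 107.235.0.0/16 (H1) depth=16
  lookup 115.144.0.137: bits 011100111001 walk d0:H2→d1:-→d2:H0→d3:-→d4:-→d5:-→d6:-→d7:-→d8:H1→d9:-→d10:-→d11:-→d12:H2 -> H2
  lookup 185.122.179.129: bits ε walk d0:H2 -> H2
  del 98.173.133.160/28 (clear depth 28)

== LOOKUPS ==
["H1","H1","H2","H1","H1","H2","H2","H1","H2","H0","H1","H1","H2","H1","H1","H2","H2"]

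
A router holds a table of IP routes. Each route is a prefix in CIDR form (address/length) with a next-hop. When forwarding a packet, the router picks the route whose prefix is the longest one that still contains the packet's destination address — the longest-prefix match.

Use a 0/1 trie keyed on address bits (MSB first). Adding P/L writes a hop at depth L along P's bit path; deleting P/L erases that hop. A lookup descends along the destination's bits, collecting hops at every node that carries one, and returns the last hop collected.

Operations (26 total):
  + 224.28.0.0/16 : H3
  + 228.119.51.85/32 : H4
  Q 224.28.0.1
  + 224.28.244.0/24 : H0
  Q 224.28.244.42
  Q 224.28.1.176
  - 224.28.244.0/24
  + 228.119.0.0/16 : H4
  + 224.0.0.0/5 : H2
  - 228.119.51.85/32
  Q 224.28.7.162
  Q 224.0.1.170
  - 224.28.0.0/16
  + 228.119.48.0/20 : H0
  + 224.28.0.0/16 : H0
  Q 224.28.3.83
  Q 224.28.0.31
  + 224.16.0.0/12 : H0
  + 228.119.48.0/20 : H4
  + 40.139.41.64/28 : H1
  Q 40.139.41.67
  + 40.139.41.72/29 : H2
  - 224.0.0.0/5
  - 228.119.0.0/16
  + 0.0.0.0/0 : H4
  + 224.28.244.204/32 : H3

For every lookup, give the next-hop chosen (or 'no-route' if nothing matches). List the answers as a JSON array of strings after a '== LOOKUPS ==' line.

Apply in order:
  add 224.28.0.0/16 -> H3 at depth 16
  add 228.119.51.85/32 -> H4 at depth 32
  Q 224.28.0.1: descend 1110000000011100 ; hops seen [H3] ; pick H3
  add 224.28.244.0/24 -> H0 at depth 24
  Q 224.28.244.42: descend 111000000001110011110100 ; hops seen [H3,H0] ; pick H0
  Q 224.28.1.176: descend 1110000000011100 ; hops seen [H3] ; pick H3
  del 224.28.244.0/24 (clear depth 24)
  add 228.119.0.0/16 -> H4 at depth 16
  add 224.0.0.0/5 -> H2 at depth 5
  del 228.119.51.85/32 (clear depth 32)
  Q 224.28.7.162: descend 1110000000011100 ; hops seen [H2,H3] ; pick H3
  Q 224.0.1.170: descend 11100000000 ; hops seen [H2] ; pick H2
  del 224.28.0.0/16 (clear depth 16)
  add 228.119.48.0/20 -> H0 at depth 20
  add 224.28.0.0/16 -> H0 at depth 16
  Q 224.28.3.83: descend 1110000000011100 ; hops seen [H2,H0] ; pick H0
  Q 224.28.0.31: descend 1110000000011100 ; hops seen [H2,H0] ; pick H0
  add 224.16.0.0/12 -> H0 at depth 12
  add 228.119.48.0/20 -> H4 at depth 20
  add 40.139.41.64/28 -> H1 at depth 28
  Q 40.139.41.67: descend 0010100010001011001010010100 ; hops seen [H1] ; pick H1
  add 40.139.41.72/29 -> H2 at depth 29
  del 224.0.0.0/5 (clear depth 5)
  del 228.119.0.0/16 (clear depth 16)
  add 0.0.0.0/0 -> H4 at depth 0
  add 224.28.244.204/32 -> H3 at depth 32

== LOOKUPS ==
["H3","H0","H3","H3","H2","H0","H0","H1"]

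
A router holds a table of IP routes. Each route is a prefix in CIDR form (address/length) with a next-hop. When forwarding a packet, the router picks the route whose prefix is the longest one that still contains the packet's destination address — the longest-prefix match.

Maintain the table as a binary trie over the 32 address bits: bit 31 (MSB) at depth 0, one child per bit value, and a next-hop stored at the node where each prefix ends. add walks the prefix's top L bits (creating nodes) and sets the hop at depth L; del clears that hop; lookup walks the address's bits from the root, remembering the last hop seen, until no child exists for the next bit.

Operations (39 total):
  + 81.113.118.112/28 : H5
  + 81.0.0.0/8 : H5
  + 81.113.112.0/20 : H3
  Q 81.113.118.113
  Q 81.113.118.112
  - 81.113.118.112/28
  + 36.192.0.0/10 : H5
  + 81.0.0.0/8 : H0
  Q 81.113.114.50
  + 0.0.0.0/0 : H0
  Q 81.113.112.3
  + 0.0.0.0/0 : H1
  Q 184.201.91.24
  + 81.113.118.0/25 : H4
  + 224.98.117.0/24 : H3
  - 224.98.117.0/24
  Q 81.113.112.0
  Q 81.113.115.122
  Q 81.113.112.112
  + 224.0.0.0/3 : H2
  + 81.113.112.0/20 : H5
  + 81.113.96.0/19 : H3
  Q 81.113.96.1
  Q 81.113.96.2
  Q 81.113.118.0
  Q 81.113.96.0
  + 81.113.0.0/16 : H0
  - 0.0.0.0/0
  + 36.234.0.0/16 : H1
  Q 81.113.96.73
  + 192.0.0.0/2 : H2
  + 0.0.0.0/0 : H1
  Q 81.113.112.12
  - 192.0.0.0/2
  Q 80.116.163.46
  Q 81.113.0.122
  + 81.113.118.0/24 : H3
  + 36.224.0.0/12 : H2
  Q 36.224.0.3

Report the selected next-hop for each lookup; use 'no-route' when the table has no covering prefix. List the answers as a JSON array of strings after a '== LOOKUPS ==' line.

Process each operation:
  + 81.113.118.112/28 (H5) depth=28
  + 81.0.0.0/8 (H5) depth=8
  + 81.113.112.0/20 (H3) depth=20
  Q 81.113.118.113: descend 0101000101110001011101100111 ; hops seen [H5,H3,H5] ; pick H5
  Q 81.113.118.112: descend 0101000101110001011101100111 ; hops seen [H5,H3,H5] ; pick H5
  - 81.113.118.112/28 clear@28
  + 36.192.0.0/10 (H5) depth=10
  + 81.0.0.0/8 (H0) depth=8
  Q 81.113.114.50: descend 010100010111000101110 ; hops seen [H0,H3] ; pick H3
  + 0.0.0.0/0 (H0) depth=0
  Q 81.113.112.3: descend 010100010111000101110 ; hops seen [H0,H0,H3] ; pick H3
  + 0.0.0.0/0 (H1) depth=0
  Q 184.201.91.24: descend ε ; hops seen [H1] ; pick H1
  + 81.113.118.0/25 (H4) depth=25
  + 224.98.117.0/24 (H3) depth=24
  - 224.98.117.0/24 clear@24
  Q 81.113.112.0: descend 010100010111000101110 ; hops seen [H1,H0,H3] ; pick H3
  Q 81.113.115.122: descend 010100010111000101110 ; hops seen [H1,H0,H3] ; pick H3
  Q 81.113.112.112: descend 010100010111000101110 ; hops seen [H1,H0,H3] ; pick H3
  + 224.0.0.0/3 (H2) depth=3
  + 81.113.112.0/20 (H5) depth=20
  + 81.113.96.0/19 (H3) depth=19
  Q 81.113.96.1: descend 0101000101110001011 ; hops seen [H1,H0,H3] ; pick H3
  Q 81.113.96.2: descend 0101000101110001011 ; hops seen [H1,H0,H3] ; pick H3
  Q 81.113.118.0: descend 0101000101110001011101100 ; hops seen [H1,H0,H3,H5,H4] ; pick H4
  Q 81.113.96.0: descend 0101000101110001011 ; hops seen [H1,H0,H3] ; pick H3
  + 81.113.0.0/16 (H0) depth=16
  - 0.0.0.0/0 clear@0
  + 36.234.0.0/16 (H1) depth=16
  Q 81.113.96.73: descend 0101000101110001011 ; hops seen [H0,H0,H3] ; pick H3
  + 192.0.0.0/2 (H2) depth=2
  + 0.0.0.0/0 (H1) depth=0
  Q 81.113.112.12: descend 010100010111000101110 ; hops seen [H1,H0,H0,H3,H5] ; pick H5
  - 192.0.0.0/2 clear@2
  Q 80.116.163.46: descend 0101000 ; hops seen [H1] ; pick H1
  Q 81.113.0.122: descend 01010001011100010 ; hops seen [H1,H0,H0] ; pick H0
  + 81.113.118.0/24 (H3) depth=24
  + 36.224.0.0/12 (H2) depth=12
  Q 36.224.0.3: descend 001001001110 ; hops seen [H1,H5,H2] ; pick H2

== LOOKUPS ==
["H5","H5","H3","H3","H1","H3","H3","H3","H3","H3","H4","H3","H3","H5","H1","H0","H2"]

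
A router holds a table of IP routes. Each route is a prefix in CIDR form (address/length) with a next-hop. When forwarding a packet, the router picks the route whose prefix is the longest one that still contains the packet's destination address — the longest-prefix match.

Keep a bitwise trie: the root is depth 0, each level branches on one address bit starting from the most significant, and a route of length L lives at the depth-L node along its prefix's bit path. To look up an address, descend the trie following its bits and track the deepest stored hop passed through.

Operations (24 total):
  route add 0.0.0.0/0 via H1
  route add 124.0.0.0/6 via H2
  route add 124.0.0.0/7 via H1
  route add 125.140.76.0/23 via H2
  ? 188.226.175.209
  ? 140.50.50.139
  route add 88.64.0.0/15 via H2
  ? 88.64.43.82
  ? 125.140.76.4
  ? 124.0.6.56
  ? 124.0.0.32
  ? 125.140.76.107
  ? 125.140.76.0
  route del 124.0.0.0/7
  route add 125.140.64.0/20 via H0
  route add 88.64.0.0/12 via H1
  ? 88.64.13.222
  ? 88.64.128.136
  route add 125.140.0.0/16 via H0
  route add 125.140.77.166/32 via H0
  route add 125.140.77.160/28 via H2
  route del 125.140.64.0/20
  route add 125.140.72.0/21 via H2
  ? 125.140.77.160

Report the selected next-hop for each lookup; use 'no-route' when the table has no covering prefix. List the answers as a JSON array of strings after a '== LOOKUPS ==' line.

Trace:
  + 0.0.0.0/0 (H1) depth=0
  + 124.0.0.0/6 (H2) depth=6
  + 124.0.0.0/7 (H1) depth=7
  + 125.140.76.0/23 (H2) depth=23
  ? 188.226.175.209  path d0:H1  best=H1
  ? 140.50.50.139  path d0:H1  best=H1
  + 88.64.0.0/15 (H2) depth=15
  ? 88.64.43.82  path d0:H1→d1:-→d2:-→d3:-→d4:-→d5:-→d6:-→d7:-→d8:-→d9:-→d10:-→d11:-→d12:-→d13:-→d14:-→d15:H2  best=H2
  ? 125.140.76.4  path d0:H1→d1:-→d2:-→d3:-→d4:-→d5:-→d6:H2→d7:H1→d8:-→d9:-→d10:-→d11:-→d12:-→d13:-→d14:-→d15:-→d16:-→d17:-→d18:-→d19:-→d20:-→d21:-→d22:-→d23:H2  best=H2
  ? 124.0.6.56  path d0:H1→d1:-→d2:-→d3:-→d4:-→d5:-→d6:H2→d7:H1  best=H1
  ? 124.0.0.32  path d0:H1→d1:-→d2:-→d3:-→d4:-→d5:-→d6:H2→d7:H1  best=H1
  ? 125.140.76.107  path d0:H1→d1:-→d2:-→d3:-→d4:-→d5:-→d6:H2→d7:H1→d8:-→d9:-→d10:-→d11:-→d12:-→d13:-→d14:-→d15:-→d16:-→d17:-→d18:-→d19:-→d20:-→d21:-→d22:-→d23:H2  best=H2
  ? 125.140.76.0  path d0:H1→d1:-→d2:-→d3:-→d4:-→d5:-→d6:H2→d7:H1→d8:-→d9:-→d10:-→d11:-→d12:-→d13:-→d14:-→d15:-→d16:-→d17:-→d18:-→d19:-→d20:-→d21:-→d22:-→d23:H2  best=H2
  - 124.0.0.0/7 clear@7
  + 125.140.64.0/20 (H0) depth=20
  + 88.64.0.0/12 (H1) depth=12
  ? 88.64.13.222  path d0:H1→d1:-→d2:-→d3:-→d4:-→d5:-→d6:-→d7:-→d8:-→d9:-→d10:-→d11:-→d12:H1→d13:-→d14:-→d15:H2  best=H2
  ? 88.64.128.136  path d0:H1→d1:-→d2:-→d3:-→d4:-→d5:-→d6:-→d7:-→d8:-→d9:-→d10:-→d11:-→d12:H1→d13:-→d14:-→d15:H2  best=H2
  + 125.140.0.0/16 (H0) depth=16
  + 125.140.77.166/32 (H0) depth=32
  + 125.140.77.160/28 (H2) depth=28
  - 125.140.64.0/20 clear@20
  + 125.140.72.0/21 (H2) depth=21
  ? 125.140.77.160  path d0:H1→d1:-→d2:-→d3:-→d4:-→d5:-→d6:H2→d7:-→d8:-→d9:-→d10:-→d11:-→d12:-→d13:-→d14:-→d15:-→d16:H0→d17:-→d18:-→d19:-→d20:-→d21:H2→d22:-→d23:H2→d24:-→d25:-→d26:-→d27:-→d28:H2→d29:-  best=H2

== LOOKUPS ==
["H1","H1","H2","H2","H1","H1","H2","H2","H2","H2","H2"]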